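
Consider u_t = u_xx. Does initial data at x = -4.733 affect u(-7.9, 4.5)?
Yes, for any finite x. The heat equation has infinite propagation speed, so all initial data affects all points at any t > 0.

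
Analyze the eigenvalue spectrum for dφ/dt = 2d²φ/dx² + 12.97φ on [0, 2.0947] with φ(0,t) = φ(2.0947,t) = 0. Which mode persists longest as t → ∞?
Eigenvalues: λₙ = 2n²π²/2.0947² - 12.97.
First three modes:
  n=1: λ₁ = 2π²/2.0947² - 12.97 ≈ -8.471
  n=2: λ₂ = 8π²/2.0947² - 12.97 ≈ 5.025
  n=3: λ₃ = 18π²/2.0947² - 12.97 ≈ 27.518
Since 2π²/2.0947² ≈ 4.499 < 12.97, λ₁ < 0.
The n=1 mode grows fastest (−λₙ is largest for n=1) → dominates.
Asymptotic: φ ~ c₁ sin(πx/2.0947) e^{8.471t} (exponential growth at rate −λ₁ ≈ 8.471).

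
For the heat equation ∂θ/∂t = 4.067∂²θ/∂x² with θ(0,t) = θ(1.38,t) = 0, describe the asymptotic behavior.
θ → 0. Heat diffuses out through both boundaries.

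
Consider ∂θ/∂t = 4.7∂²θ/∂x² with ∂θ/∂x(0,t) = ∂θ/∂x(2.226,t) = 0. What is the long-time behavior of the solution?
As t → ∞, θ → constant (steady state). Heat is conserved (no flux at boundaries); solution approaches the spatial average.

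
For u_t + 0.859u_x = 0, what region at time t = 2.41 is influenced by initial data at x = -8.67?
At x = -6.59981. The characteristic carries data from (-8.67, 0) to (-6.59981, 2.41).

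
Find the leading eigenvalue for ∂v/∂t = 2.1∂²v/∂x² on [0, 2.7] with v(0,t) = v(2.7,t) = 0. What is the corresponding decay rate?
Eigenvalues: λₙ = 2.1n²π²/2.7².
First three modes:
  n=1: λ₁ = 2.1π²/2.7² ≈ 2.843
  n=2: λ₂ = 8.4π²/2.7² ≈ 11.372 (4× faster decay)
  n=3: λ₃ = 18.9π²/2.7² ≈ 25.588 (9× faster decay)
As t → ∞, higher modes decay exponentially faster. The n=1 mode dominates: v ~ c₁ sin(πx/2.7) e^{-λ₁t}.
Decay rate: λ₁ = 2.1π²/2.7² ≈ 2.843.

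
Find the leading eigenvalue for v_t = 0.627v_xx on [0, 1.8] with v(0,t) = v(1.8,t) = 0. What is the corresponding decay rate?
Eigenvalues: λₙ = 0.627n²π²/1.8².
First three modes:
  n=1: λ₁ = 0.627π²/1.8² ≈ 1.91
  n=2: λ₂ = 2.508π²/1.8² ≈ 7.64 (4× faster decay)
  n=3: λ₃ = 5.643π²/1.8² ≈ 17.19 (9× faster decay)
As t → ∞, higher modes decay exponentially faster. The n=1 mode dominates: v ~ c₁ sin(πx/1.8) e^{-λ₁t}.
Decay rate: λ₁ = 0.627π²/1.8² ≈ 1.91.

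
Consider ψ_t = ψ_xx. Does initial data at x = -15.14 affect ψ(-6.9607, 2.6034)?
Yes, for any finite x. The heat equation has infinite propagation speed, so all initial data affects all points at any t > 0.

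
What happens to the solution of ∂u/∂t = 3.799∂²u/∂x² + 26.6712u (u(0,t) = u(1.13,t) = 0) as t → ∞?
u → 0. Diffusion dominates reaction (r=26.6712 < κπ²/L²≈29.36); solution decays.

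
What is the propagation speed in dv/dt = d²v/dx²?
Infinite. The heat equation is parabolic, not hyperbolic, so disturbances propagate instantly.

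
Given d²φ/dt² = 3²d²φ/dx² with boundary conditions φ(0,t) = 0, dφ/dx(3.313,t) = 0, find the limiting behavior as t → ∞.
φ oscillates (no decay). Energy is conserved; the solution oscillates indefinitely as standing waves.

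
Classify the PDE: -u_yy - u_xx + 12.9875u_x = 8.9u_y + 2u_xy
Rewriting in standard form: -u_xx - 2u_xy - u_yy + 12.9875u_x - 8.9u_y = 0. A = -1, B = -2, C = -1. Discriminant B² - 4AC = 0. Since 0 = 0, parabolic.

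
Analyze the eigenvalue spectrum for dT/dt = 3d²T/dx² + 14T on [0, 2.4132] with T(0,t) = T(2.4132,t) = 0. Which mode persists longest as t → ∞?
Eigenvalues: λₙ = 3n²π²/2.4132² - 14.
First three modes:
  n=1: λ₁ = 3π²/2.4132² - 14 ≈ -8.916
  n=2: λ₂ = 12π²/2.4132² - 14 ≈ 6.337
  n=3: λ₃ = 27π²/2.4132² - 14 ≈ 31.759
Since 3π²/2.4132² ≈ 5.084 < 14, λ₁ < 0.
The n=1 mode grows fastest (−λₙ is largest for n=1) → dominates.
Asymptotic: T ~ c₁ sin(πx/2.4132) e^{8.916t} (exponential growth at rate −λ₁ ≈ 8.916).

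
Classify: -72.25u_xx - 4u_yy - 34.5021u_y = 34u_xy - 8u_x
Rewriting in standard form: -72.25u_xx - 34u_xy - 4u_yy + 8u_x - 34.5021u_y = 0. Parabolic (discriminant = 0).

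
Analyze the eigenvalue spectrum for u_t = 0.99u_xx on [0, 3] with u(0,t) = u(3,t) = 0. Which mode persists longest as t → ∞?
Eigenvalues: λₙ = 0.99n²π²/3².
First three modes:
  n=1: λ₁ = 0.99π²/3² ≈ 1.086
  n=2: λ₂ = 3.96π²/3² ≈ 4.343 (4× faster decay)
  n=3: λ₃ = 8.91π²/3² ≈ 9.771 (9× faster decay)
As t → ∞, higher modes decay exponentially faster. The n=1 mode dominates: u ~ c₁ sin(πx/3) e^{-λ₁t}.
Decay rate: λ₁ = 0.99π²/3² ≈ 1.086.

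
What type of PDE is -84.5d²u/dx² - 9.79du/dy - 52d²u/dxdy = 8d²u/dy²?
Rewriting in standard form: -84.5d²u/dx² - 52d²u/dxdy - 8d²u/dy² - 9.79du/dy = 0. With A = -84.5, B = -52, C = -8, the discriminant is 0. This is a parabolic PDE.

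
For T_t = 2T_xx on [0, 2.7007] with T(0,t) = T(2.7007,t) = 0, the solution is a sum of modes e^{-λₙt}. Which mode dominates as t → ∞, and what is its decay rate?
Eigenvalues: λₙ = 2n²π²/2.7007².
First three modes:
  n=1: λ₁ = 2π²/2.7007² ≈ 2.706
  n=2: λ₂ = 8π²/2.7007² ≈ 10.825 (4× faster decay)
  n=3: λ₃ = 18π²/2.7007² ≈ 24.357 (9× faster decay)
As t → ∞, higher modes decay exponentially faster. The n=1 mode dominates: T ~ c₁ sin(πx/2.7007) e^{-λ₁t}.
Decay rate: λ₁ = 2π²/2.7007² ≈ 2.706.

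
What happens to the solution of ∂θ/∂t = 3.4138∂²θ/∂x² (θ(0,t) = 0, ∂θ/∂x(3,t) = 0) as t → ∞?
θ → 0. Heat escapes through the Dirichlet boundary.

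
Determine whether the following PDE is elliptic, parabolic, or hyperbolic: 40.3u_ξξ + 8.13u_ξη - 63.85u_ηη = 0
Coefficients: A = 40.3, B = 8.13, C = -63.85. B² - 4AC = 10358.7169, which is positive, so the equation is hyperbolic.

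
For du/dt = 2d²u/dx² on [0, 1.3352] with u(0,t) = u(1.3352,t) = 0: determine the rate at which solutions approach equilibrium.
Eigenvalues: λₙ = 2n²π²/1.3352².
First three modes:
  n=1: λ₁ = 2π²/1.3352² ≈ 11.072
  n=2: λ₂ = 8π²/1.3352² ≈ 44.289 (4× faster decay)
  n=3: λ₃ = 18π²/1.3352² ≈ 99.651 (9× faster decay)
As t → ∞, higher modes decay exponentially faster. The n=1 mode dominates: u ~ c₁ sin(πx/1.3352) e^{-λ₁t}.
Decay rate: λ₁ = 2π²/1.3352² ≈ 11.072.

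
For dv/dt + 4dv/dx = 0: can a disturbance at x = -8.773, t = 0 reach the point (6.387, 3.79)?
Yes. The characteristic through (6.387, 3.79) passes through x = -8.773.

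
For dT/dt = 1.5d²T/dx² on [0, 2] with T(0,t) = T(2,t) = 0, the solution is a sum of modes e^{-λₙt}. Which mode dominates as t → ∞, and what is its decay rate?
Eigenvalues: λₙ = 1.5n²π²/2².
First three modes:
  n=1: λ₁ = 1.5π²/2² ≈ 3.701
  n=2: λ₂ = 6π²/2² ≈ 14.804 (4× faster decay)
  n=3: λ₃ = 13.5π²/2² ≈ 33.31 (9× faster decay)
As t → ∞, higher modes decay exponentially faster. The n=1 mode dominates: T ~ c₁ sin(πx/2) e^{-λ₁t}.
Decay rate: λ₁ = 1.5π²/2² ≈ 3.701.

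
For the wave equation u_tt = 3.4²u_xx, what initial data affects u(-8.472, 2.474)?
Domain of dependence: [-16.8836, -0.0604]. Signals travel at speed 3.4, so data within |x - -8.472| ≤ 3.4·2.474 = 8.4116 can reach the point.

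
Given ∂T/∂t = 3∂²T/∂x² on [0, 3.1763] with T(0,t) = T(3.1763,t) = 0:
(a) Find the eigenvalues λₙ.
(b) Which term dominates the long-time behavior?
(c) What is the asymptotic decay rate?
Eigenvalues: λₙ = 3n²π²/3.1763².
First three modes:
  n=1: λ₁ = 3π²/3.1763² ≈ 2.935
  n=2: λ₂ = 12π²/3.1763² ≈ 11.739 (4× faster decay)
  n=3: λ₃ = 27π²/3.1763² ≈ 26.413 (9× faster decay)
As t → ∞, higher modes decay exponentially faster. The n=1 mode dominates: T ~ c₁ sin(πx/3.1763) e^{-λ₁t}.
Decay rate: λ₁ = 3π²/3.1763² ≈ 2.935.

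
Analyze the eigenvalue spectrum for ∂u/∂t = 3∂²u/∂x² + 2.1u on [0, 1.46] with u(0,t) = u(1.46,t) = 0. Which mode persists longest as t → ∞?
Eigenvalues: λₙ = 3n²π²/1.46² - 2.1.
First three modes:
  n=1: λ₁ = 3π²/1.46² - 2.1 ≈ 11.79
  n=2: λ₂ = 12π²/1.46² - 2.1 ≈ 53.462
  n=3: λ₃ = 27π²/1.46² - 2.1 ≈ 122.914
Since 3π²/1.46² ≈ 13.89 > 2.1, all λₙ > 0.
The n=1 mode decays slowest → dominates as t → ∞.
Asymptotic: u ~ c₁ sin(πx/1.46) e^{-λ₁t} with decay rate λ₁ ≈ 11.79.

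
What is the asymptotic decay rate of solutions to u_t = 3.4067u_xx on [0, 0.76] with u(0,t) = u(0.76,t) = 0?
Eigenvalues: λₙ = 3.4067n²π²/0.76².
First three modes:
  n=1: λ₁ = 3.4067π²/0.76² ≈ 58.211
  n=2: λ₂ = 13.6268π²/0.76² ≈ 232.845 (4× faster decay)
  n=3: λ₃ = 30.6603π²/0.76² ≈ 523.901 (9× faster decay)
As t → ∞, higher modes decay exponentially faster. The n=1 mode dominates: u ~ c₁ sin(πx/0.76) e^{-λ₁t}.
Decay rate: λ₁ = 3.4067π²/0.76² ≈ 58.211.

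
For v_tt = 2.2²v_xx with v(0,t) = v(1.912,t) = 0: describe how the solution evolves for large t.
v oscillates (no decay). Energy is conserved; the solution oscillates indefinitely as standing waves.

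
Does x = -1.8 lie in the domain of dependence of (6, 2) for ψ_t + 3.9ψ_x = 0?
Yes. The characteristic through (6, 2) passes through x = -1.8.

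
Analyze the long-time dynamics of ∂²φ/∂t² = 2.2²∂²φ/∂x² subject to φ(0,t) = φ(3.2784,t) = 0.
Long-time behavior: φ oscillates (no decay). Energy is conserved; the solution oscillates indefinitely as standing waves.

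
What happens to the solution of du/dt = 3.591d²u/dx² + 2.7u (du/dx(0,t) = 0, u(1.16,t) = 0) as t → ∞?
u → 0. Diffusion dominates reaction (r=2.7 < κπ²/(4L²)≈6.58); solution decays.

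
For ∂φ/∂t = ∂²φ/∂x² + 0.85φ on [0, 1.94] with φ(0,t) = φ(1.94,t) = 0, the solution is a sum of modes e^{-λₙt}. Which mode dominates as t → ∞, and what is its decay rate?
Eigenvalues: λₙ = n²π²/1.94² - 0.85.
First three modes:
  n=1: λ₁ = π²/1.94² - 0.85 ≈ 1.772
  n=2: λ₂ = 4π²/1.94² - 0.85 ≈ 9.64
  n=3: λ₃ = 9π²/1.94² - 0.85 ≈ 22.751
Since π²/1.94² ≈ 2.622 > 0.85, all λₙ > 0.
The n=1 mode decays slowest → dominates as t → ∞.
Asymptotic: φ ~ c₁ sin(πx/1.94) e^{-λ₁t} with decay rate λ₁ ≈ 1.772.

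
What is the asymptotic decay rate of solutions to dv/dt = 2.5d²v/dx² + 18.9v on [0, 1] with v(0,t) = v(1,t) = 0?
Eigenvalues: λₙ = 2.5n²π²/1² - 18.9.
First three modes:
  n=1: λ₁ = 2.5π² - 18.9 ≈ 5.774
  n=2: λ₂ = 10π² - 18.9 ≈ 79.796
  n=3: λ₃ = 22.5π² - 18.9 ≈ 203.166
Since 2.5π² ≈ 24.674 > 18.9, all λₙ > 0.
The n=1 mode decays slowest → dominates as t → ∞.
Asymptotic: v ~ c₁ sin(πx/1) e^{-λ₁t} with decay rate λ₁ ≈ 5.774.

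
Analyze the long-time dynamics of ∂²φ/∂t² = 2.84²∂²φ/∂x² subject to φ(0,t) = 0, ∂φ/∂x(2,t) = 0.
Long-time behavior: φ oscillates (no decay). Energy is conserved; the solution oscillates indefinitely as standing waves.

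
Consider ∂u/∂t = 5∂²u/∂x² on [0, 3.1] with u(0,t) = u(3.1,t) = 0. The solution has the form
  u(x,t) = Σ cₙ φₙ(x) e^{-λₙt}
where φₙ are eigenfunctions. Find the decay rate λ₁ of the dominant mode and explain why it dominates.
Eigenvalues: λₙ = 5n²π²/3.1².
First three modes:
  n=1: λ₁ = 5π²/3.1² ≈ 5.135
  n=2: λ₂ = 20π²/3.1² ≈ 20.54 (4× faster decay)
  n=3: λ₃ = 45π²/3.1² ≈ 46.216 (9× faster decay)
As t → ∞, higher modes decay exponentially faster. The n=1 mode dominates: u ~ c₁ sin(πx/3.1) e^{-λ₁t}.
Decay rate: λ₁ = 5π²/3.1² ≈ 5.135.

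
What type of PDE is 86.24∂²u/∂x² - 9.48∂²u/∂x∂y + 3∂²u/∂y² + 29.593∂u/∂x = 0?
With A = 86.24, B = -9.48, C = 3, the discriminant is -945.0096. This is an elliptic PDE.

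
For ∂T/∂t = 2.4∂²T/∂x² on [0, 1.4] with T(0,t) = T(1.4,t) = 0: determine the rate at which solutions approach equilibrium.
Eigenvalues: λₙ = 2.4n²π²/1.4².
First three modes:
  n=1: λ₁ = 2.4π²/1.4² ≈ 12.085
  n=2: λ₂ = 9.6π²/1.4² ≈ 48.341 (4× faster decay)
  n=3: λ₃ = 21.6π²/1.4² ≈ 108.767 (9× faster decay)
As t → ∞, higher modes decay exponentially faster. The n=1 mode dominates: T ~ c₁ sin(πx/1.4) e^{-λ₁t}.
Decay rate: λ₁ = 2.4π²/1.4² ≈ 12.085.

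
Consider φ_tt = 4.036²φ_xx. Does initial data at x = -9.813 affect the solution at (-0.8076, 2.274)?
Yes. The domain of dependence is [-9.985464, 8.370264], and -9.813 ∈ [-9.985464, 8.370264].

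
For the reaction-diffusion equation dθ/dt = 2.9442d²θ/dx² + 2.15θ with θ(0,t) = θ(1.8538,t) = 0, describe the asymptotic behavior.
θ → 0. Diffusion dominates reaction (r=2.15 < κπ²/L²≈8.46); solution decays.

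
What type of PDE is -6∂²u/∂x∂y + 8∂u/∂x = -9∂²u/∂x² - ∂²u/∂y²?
Rewriting in standard form: 9∂²u/∂x² - 6∂²u/∂x∂y + ∂²u/∂y² + 8∂u/∂x = 0. With A = 9, B = -6, C = 1, the discriminant is 0. This is a parabolic PDE.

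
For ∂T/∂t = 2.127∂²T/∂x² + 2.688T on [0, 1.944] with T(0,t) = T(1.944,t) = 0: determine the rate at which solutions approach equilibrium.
Eigenvalues: λₙ = 2.127n²π²/1.944² - 2.688.
First three modes:
  n=1: λ₁ = 2.127π²/1.944² - 2.688 ≈ 2.867
  n=2: λ₂ = 8.508π²/1.944² - 2.688 ≈ 19.532
  n=3: λ₃ = 19.143π²/1.944² - 2.688 ≈ 47.306
Since 2.127π²/1.944² ≈ 5.555 > 2.688, all λₙ > 0.
The n=1 mode decays slowest → dominates as t → ∞.
Asymptotic: T ~ c₁ sin(πx/1.944) e^{-λ₁t} with decay rate λ₁ ≈ 2.867.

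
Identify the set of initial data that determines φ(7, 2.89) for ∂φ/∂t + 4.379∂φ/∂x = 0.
A single point: x = -5.65531. The characteristic through (7, 2.89) is x - 4.379t = const, so x = 7 - 4.379·2.89 = -5.65531.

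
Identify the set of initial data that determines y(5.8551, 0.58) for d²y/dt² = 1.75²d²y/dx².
Domain of dependence: [4.8401, 6.8701]. Signals travel at speed 1.75, so data within |x - 5.8551| ≤ 1.75·0.58 = 1.015 can reach the point.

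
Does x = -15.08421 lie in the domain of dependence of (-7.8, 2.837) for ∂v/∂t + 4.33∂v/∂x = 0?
No. Only data at x = -20.08421 affects (-7.8, 2.837). Advection has one-way propagation along characteristics.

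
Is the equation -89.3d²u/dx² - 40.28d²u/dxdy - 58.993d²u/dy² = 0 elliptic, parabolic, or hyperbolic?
Computing B² - 4AC with A = -89.3, B = -40.28, C = -58.993: discriminant = -19449.8212 (negative). Answer: elliptic.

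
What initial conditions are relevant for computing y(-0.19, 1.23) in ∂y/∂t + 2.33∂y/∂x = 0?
A single point: x = -3.0559. The characteristic through (-0.19, 1.23) is x - 2.33t = const, so x = -0.19 - 2.33·1.23 = -3.0559.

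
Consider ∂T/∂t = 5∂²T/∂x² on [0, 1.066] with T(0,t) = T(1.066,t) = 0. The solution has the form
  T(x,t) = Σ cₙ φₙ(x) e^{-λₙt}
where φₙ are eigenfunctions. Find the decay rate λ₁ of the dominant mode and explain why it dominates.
Eigenvalues: λₙ = 5n²π²/1.066².
First three modes:
  n=1: λ₁ = 5π²/1.066² ≈ 43.427
  n=2: λ₂ = 20π²/1.066² ≈ 173.706 (4× faster decay)
  n=3: λ₃ = 45π²/1.066² ≈ 390.839 (9× faster decay)
As t → ∞, higher modes decay exponentially faster. The n=1 mode dominates: T ~ c₁ sin(πx/1.066) e^{-λ₁t}.
Decay rate: λ₁ = 5π²/1.066² ≈ 43.427.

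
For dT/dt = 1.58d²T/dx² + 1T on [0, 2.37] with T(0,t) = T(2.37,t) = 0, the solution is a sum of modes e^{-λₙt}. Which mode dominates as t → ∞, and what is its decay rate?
Eigenvalues: λₙ = 1.58n²π²/2.37² - 1.
First three modes:
  n=1: λ₁ = 1.58π²/2.37² - 1 ≈ 1.776
  n=2: λ₂ = 6.32π²/2.37² - 1 ≈ 10.105
  n=3: λ₃ = 14.22π²/2.37² - 1 ≈ 23.986
Since 1.58π²/2.37² ≈ 2.776 > 1, all λₙ > 0.
The n=1 mode decays slowest → dominates as t → ∞.
Asymptotic: T ~ c₁ sin(πx/2.37) e^{-λ₁t} with decay rate λ₁ ≈ 1.776.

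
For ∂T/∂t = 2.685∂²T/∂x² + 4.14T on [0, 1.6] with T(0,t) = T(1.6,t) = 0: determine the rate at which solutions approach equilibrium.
Eigenvalues: λₙ = 2.685n²π²/1.6² - 4.14.
First three modes:
  n=1: λ₁ = 2.685π²/1.6² - 4.14 ≈ 6.212
  n=2: λ₂ = 10.74π²/1.6² - 4.14 ≈ 37.266
  n=3: λ₃ = 24.165π²/1.6² - 4.14 ≈ 89.024
Since 2.685π²/1.6² ≈ 10.352 > 4.14, all λₙ > 0.
The n=1 mode decays slowest → dominates as t → ∞.
Asymptotic: T ~ c₁ sin(πx/1.6) e^{-λ₁t} with decay rate λ₁ ≈ 6.212.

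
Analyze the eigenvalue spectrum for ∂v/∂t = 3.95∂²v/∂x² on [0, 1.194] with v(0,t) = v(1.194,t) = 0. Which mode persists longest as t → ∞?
Eigenvalues: λₙ = 3.95n²π²/1.194².
First three modes:
  n=1: λ₁ = 3.95π²/1.194² ≈ 27.346
  n=2: λ₂ = 15.8π²/1.194² ≈ 109.383 (4× faster decay)
  n=3: λ₃ = 35.55π²/1.194² ≈ 246.111 (9× faster decay)
As t → ∞, higher modes decay exponentially faster. The n=1 mode dominates: v ~ c₁ sin(πx/1.194) e^{-λ₁t}.
Decay rate: λ₁ = 3.95π²/1.194² ≈ 27.346.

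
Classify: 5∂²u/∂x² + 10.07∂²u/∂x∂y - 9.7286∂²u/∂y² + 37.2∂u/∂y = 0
Hyperbolic (discriminant = 295.9769).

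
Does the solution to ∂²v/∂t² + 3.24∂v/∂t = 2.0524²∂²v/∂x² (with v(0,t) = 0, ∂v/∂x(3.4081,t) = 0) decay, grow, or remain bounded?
v → 0. Damping (γ=3.24) dissipates energy; oscillations decay exponentially.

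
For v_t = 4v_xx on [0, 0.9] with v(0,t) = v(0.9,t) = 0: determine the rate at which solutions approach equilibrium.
Eigenvalues: λₙ = 4n²π²/0.9².
First three modes:
  n=1: λ₁ = 4π²/0.9² ≈ 48.739
  n=2: λ₂ = 16π²/0.9² ≈ 194.955 (4× faster decay)
  n=3: λ₃ = 36π²/0.9² ≈ 438.649 (9× faster decay)
As t → ∞, higher modes decay exponentially faster. The n=1 mode dominates: v ~ c₁ sin(πx/0.9) e^{-λ₁t}.
Decay rate: λ₁ = 4π²/0.9² ≈ 48.739.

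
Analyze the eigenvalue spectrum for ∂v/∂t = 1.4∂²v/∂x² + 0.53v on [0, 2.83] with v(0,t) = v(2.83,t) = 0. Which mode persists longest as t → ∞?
Eigenvalues: λₙ = 1.4n²π²/2.83² - 0.53.
First three modes:
  n=1: λ₁ = 1.4π²/2.83² - 0.53 ≈ 1.195
  n=2: λ₂ = 5.6π²/2.83² - 0.53 ≈ 6.371
  n=3: λ₃ = 12.6π²/2.83² - 0.53 ≈ 14.997
Since 1.4π²/2.83² ≈ 1.725 > 0.53, all λₙ > 0.
The n=1 mode decays slowest → dominates as t → ∞.
Asymptotic: v ~ c₁ sin(πx/2.83) e^{-λ₁t} with decay rate λ₁ ≈ 1.195.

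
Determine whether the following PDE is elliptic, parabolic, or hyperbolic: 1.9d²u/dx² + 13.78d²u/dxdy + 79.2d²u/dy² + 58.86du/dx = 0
Coefficients: A = 1.9, B = 13.78, C = 79.2. B² - 4AC = -412.0316, which is negative, so the equation is elliptic.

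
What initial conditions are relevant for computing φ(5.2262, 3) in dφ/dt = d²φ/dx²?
The entire real line. The heat equation has infinite propagation speed: any initial disturbance instantly affects all points (though exponentially small far away).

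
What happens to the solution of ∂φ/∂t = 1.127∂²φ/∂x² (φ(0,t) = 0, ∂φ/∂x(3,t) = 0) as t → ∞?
φ → 0. Heat escapes through the Dirichlet boundary.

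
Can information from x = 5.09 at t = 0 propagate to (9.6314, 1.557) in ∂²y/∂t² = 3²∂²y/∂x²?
Yes. The domain of dependence is [4.9604, 14.3024], and 5.09 ∈ [4.9604, 14.3024].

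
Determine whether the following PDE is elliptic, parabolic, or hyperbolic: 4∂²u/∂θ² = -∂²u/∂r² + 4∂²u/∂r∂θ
Rewriting in standard form: ∂²u/∂r² - 4∂²u/∂r∂θ + 4∂²u/∂θ² = 0. Coefficients: A = 1, B = -4, C = 4. B² - 4AC = 0, which is zero, so the equation is parabolic.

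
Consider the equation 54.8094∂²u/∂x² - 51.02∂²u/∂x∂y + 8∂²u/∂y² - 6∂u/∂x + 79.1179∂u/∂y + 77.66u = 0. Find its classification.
Hyperbolic. (A = 54.8094, B = -51.02, C = 8 gives B² - 4AC = 849.1396.)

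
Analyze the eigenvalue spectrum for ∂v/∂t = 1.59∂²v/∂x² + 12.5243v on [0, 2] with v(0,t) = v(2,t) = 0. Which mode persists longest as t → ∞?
Eigenvalues: λₙ = 1.59n²π²/2² - 12.5243.
First three modes:
  n=1: λ₁ = 1.59π²/2² - 12.5243 ≈ -8.601
  n=2: λ₂ = 6.36π²/2² - 12.5243 ≈ 3.168
  n=3: λ₃ = 14.31π²/2² - 12.5243 ≈ 22.784
Since 1.59π²/2² ≈ 3.923 < 12.5243, λ₁ < 0.
The n=1 mode grows fastest (−λₙ is largest for n=1) → dominates.
Asymptotic: v ~ c₁ sin(πx/2) e^{8.601t} (exponential growth at rate −λ₁ ≈ 8.601).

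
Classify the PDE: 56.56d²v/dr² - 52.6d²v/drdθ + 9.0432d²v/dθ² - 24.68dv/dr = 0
A = 56.56, B = -52.6, C = 9.0432. Discriminant B² - 4AC = 720.826432. Since 720.826432 > 0, hyperbolic.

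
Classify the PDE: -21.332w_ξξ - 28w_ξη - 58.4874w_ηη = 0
A = -21.332, B = -28, C = -58.4874. Discriminant B² - 4AC = -4206.6128672. Since -4206.6128672 < 0, elliptic.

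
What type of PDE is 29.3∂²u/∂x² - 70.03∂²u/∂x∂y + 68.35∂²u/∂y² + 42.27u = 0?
With A = 29.3, B = -70.03, C = 68.35, the discriminant is -3106.4191. This is an elliptic PDE.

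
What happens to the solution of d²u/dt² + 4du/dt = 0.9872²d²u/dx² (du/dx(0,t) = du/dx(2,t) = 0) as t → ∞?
u → constant (steady state). Damping (γ=4) dissipates the nonconstant modes; with Neumann BCs the spatial average obeys M''+γM'=0 and tends to a finite limit.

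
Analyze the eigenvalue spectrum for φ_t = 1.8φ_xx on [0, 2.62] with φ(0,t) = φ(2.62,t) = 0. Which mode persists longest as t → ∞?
Eigenvalues: λₙ = 1.8n²π²/2.62².
First three modes:
  n=1: λ₁ = 1.8π²/2.62² ≈ 2.588
  n=2: λ₂ = 7.2π²/2.62² ≈ 10.352 (4× faster decay)
  n=3: λ₃ = 16.2π²/2.62² ≈ 23.292 (9× faster decay)
As t → ∞, higher modes decay exponentially faster. The n=1 mode dominates: φ ~ c₁ sin(πx/2.62) e^{-λ₁t}.
Decay rate: λ₁ = 1.8π²/2.62² ≈ 2.588.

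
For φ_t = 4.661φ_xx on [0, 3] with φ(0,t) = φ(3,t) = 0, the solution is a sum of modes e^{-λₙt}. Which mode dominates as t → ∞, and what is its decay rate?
Eigenvalues: λₙ = 4.661n²π²/3².
First three modes:
  n=1: λ₁ = 4.661π²/3² ≈ 5.111
  n=2: λ₂ = 18.644π²/3² ≈ 20.445 (4× faster decay)
  n=3: λ₃ = 41.949π²/3² ≈ 46.002 (9× faster decay)
As t → ∞, higher modes decay exponentially faster. The n=1 mode dominates: φ ~ c₁ sin(πx/3) e^{-λ₁t}.
Decay rate: λ₁ = 4.661π²/3² ≈ 5.111.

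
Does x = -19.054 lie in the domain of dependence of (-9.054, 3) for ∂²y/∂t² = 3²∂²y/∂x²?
No. The domain of dependence is [-18.054, -0.054], and -19.054 is outside this interval.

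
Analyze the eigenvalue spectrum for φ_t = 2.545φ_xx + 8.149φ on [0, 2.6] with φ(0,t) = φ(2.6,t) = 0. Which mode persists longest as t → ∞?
Eigenvalues: λₙ = 2.545n²π²/2.6² - 8.149.
First three modes:
  n=1: λ₁ = 2.545π²/2.6² - 8.149 ≈ -4.433
  n=2: λ₂ = 10.18π²/2.6² - 8.149 ≈ 6.714
  n=3: λ₃ = 22.905π²/2.6² - 8.149 ≈ 25.292
Since 2.545π²/2.6² ≈ 3.716 < 8.149, λ₁ < 0.
The n=1 mode grows fastest (−λₙ is largest for n=1) → dominates.
Asymptotic: φ ~ c₁ sin(πx/2.6) e^{4.433t} (exponential growth at rate −λ₁ ≈ 4.433).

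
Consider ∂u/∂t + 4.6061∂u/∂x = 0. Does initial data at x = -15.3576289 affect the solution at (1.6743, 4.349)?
No. Only data at x = -18.3576289 affects (1.6743, 4.349). Advection has one-way propagation along characteristics.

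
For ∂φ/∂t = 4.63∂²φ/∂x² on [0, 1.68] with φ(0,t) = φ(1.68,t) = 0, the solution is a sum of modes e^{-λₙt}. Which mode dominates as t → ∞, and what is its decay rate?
Eigenvalues: λₙ = 4.63n²π²/1.68².
First three modes:
  n=1: λ₁ = 4.63π²/1.68² ≈ 16.191
  n=2: λ₂ = 18.52π²/1.68² ≈ 64.762 (4× faster decay)
  n=3: λ₃ = 41.67π²/1.68² ≈ 145.715 (9× faster decay)
As t → ∞, higher modes decay exponentially faster. The n=1 mode dominates: φ ~ c₁ sin(πx/1.68) e^{-λ₁t}.
Decay rate: λ₁ = 4.63π²/1.68² ≈ 16.191.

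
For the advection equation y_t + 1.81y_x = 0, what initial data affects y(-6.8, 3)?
A single point: x = -12.23. The characteristic through (-6.8, 3) is x - 1.81t = const, so x = -6.8 - 1.81·3 = -12.23.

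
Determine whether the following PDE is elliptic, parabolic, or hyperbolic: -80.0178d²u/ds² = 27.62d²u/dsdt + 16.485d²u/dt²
Rewriting in standard form: -80.0178d²u/ds² - 27.62d²u/dsdt - 16.485d²u/dt² = 0. Coefficients: A = -80.0178, B = -27.62, C = -16.485. B² - 4AC = -4513.509332, which is negative, so the equation is elliptic.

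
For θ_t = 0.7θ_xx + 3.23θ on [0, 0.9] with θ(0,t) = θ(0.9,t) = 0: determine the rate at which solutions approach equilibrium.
Eigenvalues: λₙ = 0.7n²π²/0.9² - 3.23.
First three modes:
  n=1: λ₁ = 0.7π²/0.9² - 3.23 ≈ 5.299
  n=2: λ₂ = 2.8π²/0.9² - 3.23 ≈ 30.887
  n=3: λ₃ = 6.3π²/0.9² - 3.23 ≈ 73.534
Since 0.7π²/0.9² ≈ 8.529 > 3.23, all λₙ > 0.
The n=1 mode decays slowest → dominates as t → ∞.
Asymptotic: θ ~ c₁ sin(πx/0.9) e^{-λ₁t} with decay rate λ₁ ≈ 5.299.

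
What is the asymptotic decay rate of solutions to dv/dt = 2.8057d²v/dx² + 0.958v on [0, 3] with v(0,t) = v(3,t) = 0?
Eigenvalues: λₙ = 2.8057n²π²/3² - 0.958.
First three modes:
  n=1: λ₁ = 2.8057π²/3² - 0.958 ≈ 2.119
  n=2: λ₂ = 11.2228π²/3² - 0.958 ≈ 11.349
  n=3: λ₃ = 25.2513π²/3² - 0.958 ≈ 26.733
Since 2.8057π²/3² ≈ 3.077 > 0.958, all λₙ > 0.
The n=1 mode decays slowest → dominates as t → ∞.
Asymptotic: v ~ c₁ sin(πx/3) e^{-λ₁t} with decay rate λ₁ ≈ 2.119.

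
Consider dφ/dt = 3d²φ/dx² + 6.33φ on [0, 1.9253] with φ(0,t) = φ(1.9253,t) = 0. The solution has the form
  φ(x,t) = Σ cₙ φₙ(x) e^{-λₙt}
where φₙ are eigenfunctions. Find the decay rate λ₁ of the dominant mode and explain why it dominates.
Eigenvalues: λₙ = 3n²π²/1.9253² - 6.33.
First three modes:
  n=1: λ₁ = 3π²/1.9253² - 6.33 ≈ 1.658
  n=2: λ₂ = 12π²/1.9253² - 6.33 ≈ 25.621
  n=3: λ₃ = 27π²/1.9253² - 6.33 ≈ 65.56
Since 3π²/1.9253² ≈ 7.988 > 6.33, all λₙ > 0.
The n=1 mode decays slowest → dominates as t → ∞.
Asymptotic: φ ~ c₁ sin(πx/1.9253) e^{-λ₁t} with decay rate λ₁ ≈ 1.658.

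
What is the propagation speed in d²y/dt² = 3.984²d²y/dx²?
Speed = 3.984. Information travels along characteristics x = x₀ ± 3.984t.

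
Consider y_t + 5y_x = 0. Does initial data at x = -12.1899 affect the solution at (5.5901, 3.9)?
No. Only data at x = -13.9099 affects (5.5901, 3.9). Advection has one-way propagation along characteristics.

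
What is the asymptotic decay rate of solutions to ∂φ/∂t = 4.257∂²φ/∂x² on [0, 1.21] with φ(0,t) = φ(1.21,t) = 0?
Eigenvalues: λₙ = 4.257n²π²/1.21².
First three modes:
  n=1: λ₁ = 4.257π²/1.21² ≈ 28.697
  n=2: λ₂ = 17.028π²/1.21² ≈ 114.787 (4× faster decay)
  n=3: λ₃ = 38.313π²/1.21² ≈ 258.271 (9× faster decay)
As t → ∞, higher modes decay exponentially faster. The n=1 mode dominates: φ ~ c₁ sin(πx/1.21) e^{-λ₁t}.
Decay rate: λ₁ = 4.257π²/1.21² ≈ 28.697.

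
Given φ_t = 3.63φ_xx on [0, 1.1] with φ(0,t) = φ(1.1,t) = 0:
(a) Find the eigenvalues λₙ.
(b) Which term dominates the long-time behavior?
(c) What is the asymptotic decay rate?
Eigenvalues: λₙ = 3.63n²π²/1.1².
First three modes:
  n=1: λ₁ = 3.63π²/1.1² ≈ 29.609
  n=2: λ₂ = 14.52π²/1.1² ≈ 118.435 (4× faster decay)
  n=3: λ₃ = 32.67π²/1.1² ≈ 266.479 (9× faster decay)
As t → ∞, higher modes decay exponentially faster. The n=1 mode dominates: φ ~ c₁ sin(πx/1.1) e^{-λ₁t}.
Decay rate: λ₁ = 3.63π²/1.1² ≈ 29.609.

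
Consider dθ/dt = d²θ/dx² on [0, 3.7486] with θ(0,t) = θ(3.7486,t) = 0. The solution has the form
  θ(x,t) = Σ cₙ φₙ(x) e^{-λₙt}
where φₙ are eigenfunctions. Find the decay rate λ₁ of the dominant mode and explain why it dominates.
Eigenvalues: λₙ = n²π²/3.7486².
First three modes:
  n=1: λ₁ = π²/3.7486² ≈ 0.702
  n=2: λ₂ = 4π²/3.7486² ≈ 2.809 (4× faster decay)
  n=3: λ₃ = 9π²/3.7486² ≈ 6.321 (9× faster decay)
As t → ∞, higher modes decay exponentially faster. The n=1 mode dominates: θ ~ c₁ sin(πx/3.7486) e^{-λ₁t}.
Decay rate: λ₁ = π²/3.7486² ≈ 0.702.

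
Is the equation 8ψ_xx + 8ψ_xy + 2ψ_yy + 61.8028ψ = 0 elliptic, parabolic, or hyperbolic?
Computing B² - 4AC with A = 8, B = 8, C = 2: discriminant = 0 (zero). Answer: parabolic.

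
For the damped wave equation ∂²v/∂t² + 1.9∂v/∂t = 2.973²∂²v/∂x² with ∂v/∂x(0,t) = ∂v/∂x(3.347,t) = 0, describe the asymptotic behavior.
v → constant (steady state). Damping (γ=1.9) dissipates the nonconstant modes; with Neumann BCs the spatial average obeys M''+γM'=0 and tends to a finite limit.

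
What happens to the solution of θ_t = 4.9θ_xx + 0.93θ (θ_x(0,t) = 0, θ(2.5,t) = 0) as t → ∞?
θ → 0. Diffusion dominates reaction (r=0.93 < κπ²/(4L²)≈1.93); solution decays.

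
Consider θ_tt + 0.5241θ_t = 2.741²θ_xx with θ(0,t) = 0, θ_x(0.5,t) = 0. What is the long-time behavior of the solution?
As t → ∞, θ → 0. Damping (γ=0.5241) dissipates energy; oscillations decay exponentially.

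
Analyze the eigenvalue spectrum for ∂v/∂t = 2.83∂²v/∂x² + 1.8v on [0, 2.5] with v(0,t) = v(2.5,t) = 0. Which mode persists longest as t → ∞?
Eigenvalues: λₙ = 2.83n²π²/2.5² - 1.8.
First three modes:
  n=1: λ₁ = 2.83π²/2.5² - 1.8 ≈ 2.669
  n=2: λ₂ = 11.32π²/2.5² - 1.8 ≈ 16.076
  n=3: λ₃ = 25.47π²/2.5² - 1.8 ≈ 38.421
Since 2.83π²/2.5² ≈ 4.469 > 1.8, all λₙ > 0.
The n=1 mode decays slowest → dominates as t → ∞.
Asymptotic: v ~ c₁ sin(πx/2.5) e^{-λ₁t} with decay rate λ₁ ≈ 2.669.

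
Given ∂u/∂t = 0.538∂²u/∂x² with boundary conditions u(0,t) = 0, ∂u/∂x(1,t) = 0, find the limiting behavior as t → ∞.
u → 0. Heat escapes through the Dirichlet boundary.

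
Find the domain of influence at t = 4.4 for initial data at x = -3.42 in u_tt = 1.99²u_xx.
Domain of influence: [-12.176, 5.336]. Data at x = -3.42 spreads outward at speed 1.99.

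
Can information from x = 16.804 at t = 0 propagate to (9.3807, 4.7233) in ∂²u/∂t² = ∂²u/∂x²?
No. The domain of dependence is [4.6574, 14.104], and 16.804 is outside this interval.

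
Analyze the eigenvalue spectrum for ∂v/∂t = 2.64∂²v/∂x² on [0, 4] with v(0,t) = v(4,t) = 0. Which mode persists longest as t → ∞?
Eigenvalues: λₙ = 2.64n²π²/4².
First three modes:
  n=1: λ₁ = 2.64π²/4² ≈ 1.628
  n=2: λ₂ = 10.56π²/4² ≈ 6.514 (4× faster decay)
  n=3: λ₃ = 23.76π²/4² ≈ 14.656 (9× faster decay)
As t → ∞, higher modes decay exponentially faster. The n=1 mode dominates: v ~ c₁ sin(πx/4) e^{-λ₁t}.
Decay rate: λ₁ = 2.64π²/4² ≈ 1.628.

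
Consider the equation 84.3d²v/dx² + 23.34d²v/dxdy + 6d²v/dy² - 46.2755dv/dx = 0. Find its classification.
Elliptic. (A = 84.3, B = 23.34, C = 6 gives B² - 4AC = -1478.4444.)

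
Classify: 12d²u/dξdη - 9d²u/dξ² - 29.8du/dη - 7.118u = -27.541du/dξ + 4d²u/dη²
Rewriting in standard form: -9d²u/dξ² + 12d²u/dξdη - 4d²u/dη² + 27.541du/dξ - 29.8du/dη - 7.118u = 0. Parabolic (discriminant = 0).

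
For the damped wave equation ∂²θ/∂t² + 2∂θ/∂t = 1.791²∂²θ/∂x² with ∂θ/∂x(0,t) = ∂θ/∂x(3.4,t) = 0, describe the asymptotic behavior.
θ → constant (steady state). Damping (γ=2) dissipates the nonconstant modes; with Neumann BCs the spatial average obeys M''+γM'=0 and tends to a finite limit.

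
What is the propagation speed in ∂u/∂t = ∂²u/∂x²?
Infinite. The heat equation is parabolic, not hyperbolic, so disturbances propagate instantly.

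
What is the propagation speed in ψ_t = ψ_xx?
Infinite. The heat equation is parabolic, not hyperbolic, so disturbances propagate instantly.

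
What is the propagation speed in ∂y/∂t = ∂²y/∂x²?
Infinite. The heat equation is parabolic, not hyperbolic, so disturbances propagate instantly.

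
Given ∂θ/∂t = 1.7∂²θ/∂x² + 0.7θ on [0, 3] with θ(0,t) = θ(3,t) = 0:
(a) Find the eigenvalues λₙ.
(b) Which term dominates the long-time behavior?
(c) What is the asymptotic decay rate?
Eigenvalues: λₙ = 1.7n²π²/3² - 0.7.
First three modes:
  n=1: λ₁ = 1.7π²/3² - 0.7 ≈ 1.164
  n=2: λ₂ = 6.8π²/3² - 0.7 ≈ 6.757
  n=3: λ₃ = 15.3π²/3² - 0.7 ≈ 16.078
Since 1.7π²/3² ≈ 1.864 > 0.7, all λₙ > 0.
The n=1 mode decays slowest → dominates as t → ∞.
Asymptotic: θ ~ c₁ sin(πx/3) e^{-λ₁t} with decay rate λ₁ ≈ 1.164.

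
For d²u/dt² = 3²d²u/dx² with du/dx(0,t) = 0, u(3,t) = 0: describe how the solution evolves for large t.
u oscillates (no decay). Energy is conserved; the solution oscillates indefinitely as standing waves.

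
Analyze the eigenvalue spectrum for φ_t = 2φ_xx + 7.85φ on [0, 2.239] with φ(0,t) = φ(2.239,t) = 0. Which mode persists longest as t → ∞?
Eigenvalues: λₙ = 2n²π²/2.239² - 7.85.
First three modes:
  n=1: λ₁ = 2π²/2.239² - 7.85 ≈ -3.912
  n=2: λ₂ = 8π²/2.239² - 7.85 ≈ 7.9
  n=3: λ₃ = 18π²/2.239² - 7.85 ≈ 27.588
Since 2π²/2.239² ≈ 3.938 < 7.85, λ₁ < 0.
The n=1 mode grows fastest (−λₙ is largest for n=1) → dominates.
Asymptotic: φ ~ c₁ sin(πx/2.239) e^{3.912t} (exponential growth at rate −λ₁ ≈ 3.912).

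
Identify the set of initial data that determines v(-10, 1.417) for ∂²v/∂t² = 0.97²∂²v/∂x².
Domain of dependence: [-11.37449, -8.62551]. Signals travel at speed 0.97, so data within |x - -10| ≤ 0.97·1.417 = 1.37449 can reach the point.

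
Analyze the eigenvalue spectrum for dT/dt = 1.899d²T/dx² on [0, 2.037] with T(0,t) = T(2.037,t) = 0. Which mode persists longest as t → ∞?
Eigenvalues: λₙ = 1.899n²π²/2.037².
First three modes:
  n=1: λ₁ = 1.899π²/2.037² ≈ 4.517
  n=2: λ₂ = 7.596π²/2.037² ≈ 18.068 (4× faster decay)
  n=3: λ₃ = 17.091π²/2.037² ≈ 40.652 (9× faster decay)
As t → ∞, higher modes decay exponentially faster. The n=1 mode dominates: T ~ c₁ sin(πx/2.037) e^{-λ₁t}.
Decay rate: λ₁ = 1.899π²/2.037² ≈ 4.517.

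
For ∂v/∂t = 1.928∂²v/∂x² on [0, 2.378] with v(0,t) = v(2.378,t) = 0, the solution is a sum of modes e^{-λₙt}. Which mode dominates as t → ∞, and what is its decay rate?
Eigenvalues: λₙ = 1.928n²π²/2.378².
First three modes:
  n=1: λ₁ = 1.928π²/2.378² ≈ 3.365
  n=2: λ₂ = 7.712π²/2.378² ≈ 13.46 (4× faster decay)
  n=3: λ₃ = 17.352π²/2.378² ≈ 30.285 (9× faster decay)
As t → ∞, higher modes decay exponentially faster. The n=1 mode dominates: v ~ c₁ sin(πx/2.378) e^{-λ₁t}.
Decay rate: λ₁ = 1.928π²/2.378² ≈ 3.365.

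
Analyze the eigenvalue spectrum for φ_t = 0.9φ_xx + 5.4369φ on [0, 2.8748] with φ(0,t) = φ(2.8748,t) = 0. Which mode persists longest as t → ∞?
Eigenvalues: λₙ = 0.9n²π²/2.8748² - 5.4369.
First three modes:
  n=1: λ₁ = 0.9π²/2.8748² - 5.4369 ≈ -4.362
  n=2: λ₂ = 3.6π²/2.8748² - 5.4369 ≈ -1.138
  n=3: λ₃ = 8.1π²/2.8748² - 5.4369 ≈ 4.236
Since 0.9π²/2.8748² ≈ 1.075 < 5.4369, λ₁ < 0.
The n=1 mode grows fastest (−λₙ is largest for n=1) → dominates.
Asymptotic: φ ~ c₁ sin(πx/2.8748) e^{4.362t} (exponential growth at rate −λ₁ ≈ 4.362).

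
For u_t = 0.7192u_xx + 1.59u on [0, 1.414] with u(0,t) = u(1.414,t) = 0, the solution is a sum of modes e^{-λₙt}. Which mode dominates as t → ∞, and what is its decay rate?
Eigenvalues: λₙ = 0.7192n²π²/1.414² - 1.59.
First three modes:
  n=1: λ₁ = 0.7192π²/1.414² - 1.59 ≈ 1.96
  n=2: λ₂ = 2.8768π²/1.414² - 1.59 ≈ 12.611
  n=3: λ₃ = 6.4728π²/1.414² - 1.59 ≈ 30.362
Since 0.7192π²/1.414² ≈ 3.55 > 1.59, all λₙ > 0.
The n=1 mode decays slowest → dominates as t → ∞.
Asymptotic: u ~ c₁ sin(πx/1.414) e^{-λ₁t} with decay rate λ₁ ≈ 1.96.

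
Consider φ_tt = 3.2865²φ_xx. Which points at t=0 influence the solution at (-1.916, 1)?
Domain of dependence: [-5.2025, 1.3705]. Signals travel at speed 3.2865, so data within |x - -1.916| ≤ 3.2865·1 = 3.2865 can reach the point.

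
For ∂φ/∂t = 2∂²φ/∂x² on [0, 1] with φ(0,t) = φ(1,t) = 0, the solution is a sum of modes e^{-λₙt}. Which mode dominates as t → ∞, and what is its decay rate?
Eigenvalues: λₙ = 2n²π².
First three modes:
  n=1: λ₁ = 2π² ≈ 19.739
  n=2: λ₂ = 8π² ≈ 78.957 (4× faster decay)
  n=3: λ₃ = 18π² ≈ 177.653 (9× faster decay)
As t → ∞, higher modes decay exponentially faster. The n=1 mode dominates: φ ~ c₁ sin(πx) e^{-λ₁t}.
Decay rate: λ₁ = 2π² ≈ 19.739.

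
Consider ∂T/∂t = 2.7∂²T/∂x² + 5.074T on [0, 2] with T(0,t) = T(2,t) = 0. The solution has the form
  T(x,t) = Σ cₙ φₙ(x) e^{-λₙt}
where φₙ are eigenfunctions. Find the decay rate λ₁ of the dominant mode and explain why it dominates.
Eigenvalues: λₙ = 2.7n²π²/2² - 5.074.
First three modes:
  n=1: λ₁ = 2.7π²/2² - 5.074 ≈ 1.588
  n=2: λ₂ = 10.8π²/2² - 5.074 ≈ 21.574
  n=3: λ₃ = 24.3π²/2² - 5.074 ≈ 54.884
Since 2.7π²/2² ≈ 6.662 > 5.074, all λₙ > 0.
The n=1 mode decays slowest → dominates as t → ∞.
Asymptotic: T ~ c₁ sin(πx/2) e^{-λ₁t} with decay rate λ₁ ≈ 1.588.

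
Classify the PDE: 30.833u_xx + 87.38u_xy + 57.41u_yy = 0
A = 30.833, B = 87.38, C = 57.41. Discriminant B² - 4AC = 554.77428. Since 554.77428 > 0, hyperbolic.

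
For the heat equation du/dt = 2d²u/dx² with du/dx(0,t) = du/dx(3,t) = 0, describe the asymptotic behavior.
u → constant (steady state). Heat is conserved (no flux at boundaries); solution approaches the spatial average.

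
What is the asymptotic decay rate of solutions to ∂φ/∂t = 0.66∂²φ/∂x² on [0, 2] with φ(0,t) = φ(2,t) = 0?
Eigenvalues: λₙ = 0.66n²π²/2².
First three modes:
  n=1: λ₁ = 0.66π²/2² ≈ 1.628
  n=2: λ₂ = 2.64π²/2² ≈ 6.514 (4× faster decay)
  n=3: λ₃ = 5.94π²/2² ≈ 14.656 (9× faster decay)
As t → ∞, higher modes decay exponentially faster. The n=1 mode dominates: φ ~ c₁ sin(πx/2) e^{-λ₁t}.
Decay rate: λ₁ = 0.66π²/2² ≈ 1.628.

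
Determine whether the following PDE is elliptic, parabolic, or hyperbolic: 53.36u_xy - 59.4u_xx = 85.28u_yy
Rewriting in standard form: -59.4u_xx + 53.36u_xy - 85.28u_yy = 0. Coefficients: A = -59.4, B = 53.36, C = -85.28. B² - 4AC = -17415.2384, which is negative, so the equation is elliptic.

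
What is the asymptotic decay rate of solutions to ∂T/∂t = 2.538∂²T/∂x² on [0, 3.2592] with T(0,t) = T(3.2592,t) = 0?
Eigenvalues: λₙ = 2.538n²π²/3.2592².
First three modes:
  n=1: λ₁ = 2.538π²/3.2592² ≈ 2.358
  n=2: λ₂ = 10.152π²/3.2592² ≈ 9.433 (4× faster decay)
  n=3: λ₃ = 22.842π²/3.2592² ≈ 21.223 (9× faster decay)
As t → ∞, higher modes decay exponentially faster. The n=1 mode dominates: T ~ c₁ sin(πx/3.2592) e^{-λ₁t}.
Decay rate: λ₁ = 2.538π²/3.2592² ≈ 2.358.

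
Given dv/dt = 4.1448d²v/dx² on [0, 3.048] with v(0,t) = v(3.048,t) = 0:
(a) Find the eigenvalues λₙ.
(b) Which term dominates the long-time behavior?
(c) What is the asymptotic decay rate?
Eigenvalues: λₙ = 4.1448n²π²/3.048².
First three modes:
  n=1: λ₁ = 4.1448π²/3.048² ≈ 4.403
  n=2: λ₂ = 16.5792π²/3.048² ≈ 17.613 (4× faster decay)
  n=3: λ₃ = 37.3032π²/3.048² ≈ 39.629 (9× faster decay)
As t → ∞, higher modes decay exponentially faster. The n=1 mode dominates: v ~ c₁ sin(πx/3.048) e^{-λ₁t}.
Decay rate: λ₁ = 4.1448π²/3.048² ≈ 4.403.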